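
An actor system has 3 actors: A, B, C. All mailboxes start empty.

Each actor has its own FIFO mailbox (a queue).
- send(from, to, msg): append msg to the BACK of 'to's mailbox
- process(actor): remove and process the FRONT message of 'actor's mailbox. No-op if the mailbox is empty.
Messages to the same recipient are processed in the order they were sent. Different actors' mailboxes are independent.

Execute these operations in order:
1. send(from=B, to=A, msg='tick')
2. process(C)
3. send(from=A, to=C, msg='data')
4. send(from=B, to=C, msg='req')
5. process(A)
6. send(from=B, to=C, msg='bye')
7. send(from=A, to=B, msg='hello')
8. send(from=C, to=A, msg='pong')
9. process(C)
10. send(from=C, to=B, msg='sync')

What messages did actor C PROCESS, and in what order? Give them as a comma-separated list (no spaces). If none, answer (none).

Answer: data

Derivation:
After 1 (send(from=B, to=A, msg='tick')): A:[tick] B:[] C:[]
After 2 (process(C)): A:[tick] B:[] C:[]
After 3 (send(from=A, to=C, msg='data')): A:[tick] B:[] C:[data]
After 4 (send(from=B, to=C, msg='req')): A:[tick] B:[] C:[data,req]
After 5 (process(A)): A:[] B:[] C:[data,req]
After 6 (send(from=B, to=C, msg='bye')): A:[] B:[] C:[data,req,bye]
After 7 (send(from=A, to=B, msg='hello')): A:[] B:[hello] C:[data,req,bye]
After 8 (send(from=C, to=A, msg='pong')): A:[pong] B:[hello] C:[data,req,bye]
After 9 (process(C)): A:[pong] B:[hello] C:[req,bye]
After 10 (send(from=C, to=B, msg='sync')): A:[pong] B:[hello,sync] C:[req,bye]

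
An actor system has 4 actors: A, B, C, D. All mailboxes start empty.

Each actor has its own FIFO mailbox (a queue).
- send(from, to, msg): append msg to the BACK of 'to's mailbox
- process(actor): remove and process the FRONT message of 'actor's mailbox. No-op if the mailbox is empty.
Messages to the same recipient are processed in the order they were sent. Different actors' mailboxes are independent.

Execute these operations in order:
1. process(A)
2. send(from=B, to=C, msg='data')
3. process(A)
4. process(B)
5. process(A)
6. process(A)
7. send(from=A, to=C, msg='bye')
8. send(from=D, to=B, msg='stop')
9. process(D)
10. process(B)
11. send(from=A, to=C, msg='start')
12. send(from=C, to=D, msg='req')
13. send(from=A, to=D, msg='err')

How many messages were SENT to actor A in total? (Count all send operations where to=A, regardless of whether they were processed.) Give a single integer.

Answer: 0

Derivation:
After 1 (process(A)): A:[] B:[] C:[] D:[]
After 2 (send(from=B, to=C, msg='data')): A:[] B:[] C:[data] D:[]
After 3 (process(A)): A:[] B:[] C:[data] D:[]
After 4 (process(B)): A:[] B:[] C:[data] D:[]
After 5 (process(A)): A:[] B:[] C:[data] D:[]
After 6 (process(A)): A:[] B:[] C:[data] D:[]
After 7 (send(from=A, to=C, msg='bye')): A:[] B:[] C:[data,bye] D:[]
After 8 (send(from=D, to=B, msg='stop')): A:[] B:[stop] C:[data,bye] D:[]
After 9 (process(D)): A:[] B:[stop] C:[data,bye] D:[]
After 10 (process(B)): A:[] B:[] C:[data,bye] D:[]
After 11 (send(from=A, to=C, msg='start')): A:[] B:[] C:[data,bye,start] D:[]
After 12 (send(from=C, to=D, msg='req')): A:[] B:[] C:[data,bye,start] D:[req]
After 13 (send(from=A, to=D, msg='err')): A:[] B:[] C:[data,bye,start] D:[req,err]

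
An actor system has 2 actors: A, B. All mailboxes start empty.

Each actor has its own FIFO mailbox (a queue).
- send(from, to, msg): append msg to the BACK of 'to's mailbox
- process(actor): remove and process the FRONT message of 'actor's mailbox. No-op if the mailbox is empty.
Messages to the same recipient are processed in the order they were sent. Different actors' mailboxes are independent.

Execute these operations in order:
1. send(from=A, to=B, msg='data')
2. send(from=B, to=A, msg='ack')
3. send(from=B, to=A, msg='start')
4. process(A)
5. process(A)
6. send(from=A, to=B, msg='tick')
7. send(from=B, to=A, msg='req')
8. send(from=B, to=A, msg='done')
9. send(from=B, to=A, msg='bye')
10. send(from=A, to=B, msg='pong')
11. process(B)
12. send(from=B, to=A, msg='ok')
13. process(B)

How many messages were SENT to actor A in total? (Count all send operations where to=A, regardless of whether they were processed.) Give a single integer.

After 1 (send(from=A, to=B, msg='data')): A:[] B:[data]
After 2 (send(from=B, to=A, msg='ack')): A:[ack] B:[data]
After 3 (send(from=B, to=A, msg='start')): A:[ack,start] B:[data]
After 4 (process(A)): A:[start] B:[data]
After 5 (process(A)): A:[] B:[data]
After 6 (send(from=A, to=B, msg='tick')): A:[] B:[data,tick]
After 7 (send(from=B, to=A, msg='req')): A:[req] B:[data,tick]
After 8 (send(from=B, to=A, msg='done')): A:[req,done] B:[data,tick]
After 9 (send(from=B, to=A, msg='bye')): A:[req,done,bye] B:[data,tick]
After 10 (send(from=A, to=B, msg='pong')): A:[req,done,bye] B:[data,tick,pong]
After 11 (process(B)): A:[req,done,bye] B:[tick,pong]
After 12 (send(from=B, to=A, msg='ok')): A:[req,done,bye,ok] B:[tick,pong]
After 13 (process(B)): A:[req,done,bye,ok] B:[pong]

Answer: 6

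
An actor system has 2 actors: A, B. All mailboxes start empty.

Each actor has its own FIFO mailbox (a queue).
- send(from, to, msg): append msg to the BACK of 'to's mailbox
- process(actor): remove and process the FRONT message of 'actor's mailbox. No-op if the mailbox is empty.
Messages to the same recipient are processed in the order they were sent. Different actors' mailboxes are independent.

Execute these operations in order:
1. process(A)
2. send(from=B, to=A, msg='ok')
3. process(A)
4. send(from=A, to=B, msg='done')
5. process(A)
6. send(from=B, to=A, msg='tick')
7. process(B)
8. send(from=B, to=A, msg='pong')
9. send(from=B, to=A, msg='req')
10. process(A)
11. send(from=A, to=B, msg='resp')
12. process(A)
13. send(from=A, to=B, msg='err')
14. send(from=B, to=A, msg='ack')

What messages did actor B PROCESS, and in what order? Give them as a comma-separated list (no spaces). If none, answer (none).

Answer: done

Derivation:
After 1 (process(A)): A:[] B:[]
After 2 (send(from=B, to=A, msg='ok')): A:[ok] B:[]
After 3 (process(A)): A:[] B:[]
After 4 (send(from=A, to=B, msg='done')): A:[] B:[done]
After 5 (process(A)): A:[] B:[done]
After 6 (send(from=B, to=A, msg='tick')): A:[tick] B:[done]
After 7 (process(B)): A:[tick] B:[]
After 8 (send(from=B, to=A, msg='pong')): A:[tick,pong] B:[]
After 9 (send(from=B, to=A, msg='req')): A:[tick,pong,req] B:[]
After 10 (process(A)): A:[pong,req] B:[]
After 11 (send(from=A, to=B, msg='resp')): A:[pong,req] B:[resp]
After 12 (process(A)): A:[req] B:[resp]
After 13 (send(from=A, to=B, msg='err')): A:[req] B:[resp,err]
After 14 (send(from=B, to=A, msg='ack')): A:[req,ack] B:[resp,err]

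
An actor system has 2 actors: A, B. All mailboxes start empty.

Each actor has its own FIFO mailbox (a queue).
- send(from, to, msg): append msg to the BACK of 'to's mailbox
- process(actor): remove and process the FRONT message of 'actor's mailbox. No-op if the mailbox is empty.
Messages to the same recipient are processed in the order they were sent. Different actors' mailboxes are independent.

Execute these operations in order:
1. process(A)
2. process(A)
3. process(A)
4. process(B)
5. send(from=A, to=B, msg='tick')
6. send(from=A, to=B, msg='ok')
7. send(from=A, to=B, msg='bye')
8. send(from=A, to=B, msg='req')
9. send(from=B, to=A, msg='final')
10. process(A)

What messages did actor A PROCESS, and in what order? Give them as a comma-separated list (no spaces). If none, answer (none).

Answer: final

Derivation:
After 1 (process(A)): A:[] B:[]
After 2 (process(A)): A:[] B:[]
After 3 (process(A)): A:[] B:[]
After 4 (process(B)): A:[] B:[]
After 5 (send(from=A, to=B, msg='tick')): A:[] B:[tick]
After 6 (send(from=A, to=B, msg='ok')): A:[] B:[tick,ok]
After 7 (send(from=A, to=B, msg='bye')): A:[] B:[tick,ok,bye]
After 8 (send(from=A, to=B, msg='req')): A:[] B:[tick,ok,bye,req]
After 9 (send(from=B, to=A, msg='final')): A:[final] B:[tick,ok,bye,req]
After 10 (process(A)): A:[] B:[tick,ok,bye,req]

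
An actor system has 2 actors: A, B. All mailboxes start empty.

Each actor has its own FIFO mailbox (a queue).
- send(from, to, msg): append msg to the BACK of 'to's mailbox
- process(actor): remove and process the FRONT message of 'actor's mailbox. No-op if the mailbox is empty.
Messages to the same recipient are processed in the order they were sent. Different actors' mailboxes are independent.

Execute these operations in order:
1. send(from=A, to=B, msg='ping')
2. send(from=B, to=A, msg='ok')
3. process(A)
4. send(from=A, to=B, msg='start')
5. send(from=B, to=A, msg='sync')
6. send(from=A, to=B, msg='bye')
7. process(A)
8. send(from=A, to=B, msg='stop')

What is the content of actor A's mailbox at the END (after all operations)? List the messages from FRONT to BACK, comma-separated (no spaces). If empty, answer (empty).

Answer: (empty)

Derivation:
After 1 (send(from=A, to=B, msg='ping')): A:[] B:[ping]
After 2 (send(from=B, to=A, msg='ok')): A:[ok] B:[ping]
After 3 (process(A)): A:[] B:[ping]
After 4 (send(from=A, to=B, msg='start')): A:[] B:[ping,start]
After 5 (send(from=B, to=A, msg='sync')): A:[sync] B:[ping,start]
After 6 (send(from=A, to=B, msg='bye')): A:[sync] B:[ping,start,bye]
After 7 (process(A)): A:[] B:[ping,start,bye]
After 8 (send(from=A, to=B, msg='stop')): A:[] B:[ping,start,bye,stop]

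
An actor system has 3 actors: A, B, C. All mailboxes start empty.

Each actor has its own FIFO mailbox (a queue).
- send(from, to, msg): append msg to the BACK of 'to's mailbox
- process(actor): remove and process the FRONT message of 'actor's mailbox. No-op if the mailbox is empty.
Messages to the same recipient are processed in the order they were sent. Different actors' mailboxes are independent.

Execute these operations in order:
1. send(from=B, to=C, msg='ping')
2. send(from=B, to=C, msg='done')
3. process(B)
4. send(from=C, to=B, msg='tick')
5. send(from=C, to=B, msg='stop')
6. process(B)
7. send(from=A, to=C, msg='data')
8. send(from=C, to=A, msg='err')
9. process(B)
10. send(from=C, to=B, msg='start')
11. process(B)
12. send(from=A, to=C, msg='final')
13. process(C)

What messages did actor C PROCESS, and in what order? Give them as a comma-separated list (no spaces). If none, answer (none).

Answer: ping

Derivation:
After 1 (send(from=B, to=C, msg='ping')): A:[] B:[] C:[ping]
After 2 (send(from=B, to=C, msg='done')): A:[] B:[] C:[ping,done]
After 3 (process(B)): A:[] B:[] C:[ping,done]
After 4 (send(from=C, to=B, msg='tick')): A:[] B:[tick] C:[ping,done]
After 5 (send(from=C, to=B, msg='stop')): A:[] B:[tick,stop] C:[ping,done]
After 6 (process(B)): A:[] B:[stop] C:[ping,done]
After 7 (send(from=A, to=C, msg='data')): A:[] B:[stop] C:[ping,done,data]
After 8 (send(from=C, to=A, msg='err')): A:[err] B:[stop] C:[ping,done,data]
After 9 (process(B)): A:[err] B:[] C:[ping,done,data]
After 10 (send(from=C, to=B, msg='start')): A:[err] B:[start] C:[ping,done,data]
After 11 (process(B)): A:[err] B:[] C:[ping,done,data]
After 12 (send(from=A, to=C, msg='final')): A:[err] B:[] C:[ping,done,data,final]
After 13 (process(C)): A:[err] B:[] C:[done,data,final]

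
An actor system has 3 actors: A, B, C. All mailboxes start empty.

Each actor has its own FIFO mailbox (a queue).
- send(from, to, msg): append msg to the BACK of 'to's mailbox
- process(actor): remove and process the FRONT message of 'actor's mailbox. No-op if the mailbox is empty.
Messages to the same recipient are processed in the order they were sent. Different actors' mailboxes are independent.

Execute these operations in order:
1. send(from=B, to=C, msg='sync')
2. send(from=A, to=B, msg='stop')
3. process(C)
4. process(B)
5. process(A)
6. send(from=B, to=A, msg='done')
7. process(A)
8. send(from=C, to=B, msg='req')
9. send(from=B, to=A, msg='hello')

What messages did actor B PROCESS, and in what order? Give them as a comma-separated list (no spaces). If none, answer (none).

After 1 (send(from=B, to=C, msg='sync')): A:[] B:[] C:[sync]
After 2 (send(from=A, to=B, msg='stop')): A:[] B:[stop] C:[sync]
After 3 (process(C)): A:[] B:[stop] C:[]
After 4 (process(B)): A:[] B:[] C:[]
After 5 (process(A)): A:[] B:[] C:[]
After 6 (send(from=B, to=A, msg='done')): A:[done] B:[] C:[]
After 7 (process(A)): A:[] B:[] C:[]
After 8 (send(from=C, to=B, msg='req')): A:[] B:[req] C:[]
After 9 (send(from=B, to=A, msg='hello')): A:[hello] B:[req] C:[]

Answer: stop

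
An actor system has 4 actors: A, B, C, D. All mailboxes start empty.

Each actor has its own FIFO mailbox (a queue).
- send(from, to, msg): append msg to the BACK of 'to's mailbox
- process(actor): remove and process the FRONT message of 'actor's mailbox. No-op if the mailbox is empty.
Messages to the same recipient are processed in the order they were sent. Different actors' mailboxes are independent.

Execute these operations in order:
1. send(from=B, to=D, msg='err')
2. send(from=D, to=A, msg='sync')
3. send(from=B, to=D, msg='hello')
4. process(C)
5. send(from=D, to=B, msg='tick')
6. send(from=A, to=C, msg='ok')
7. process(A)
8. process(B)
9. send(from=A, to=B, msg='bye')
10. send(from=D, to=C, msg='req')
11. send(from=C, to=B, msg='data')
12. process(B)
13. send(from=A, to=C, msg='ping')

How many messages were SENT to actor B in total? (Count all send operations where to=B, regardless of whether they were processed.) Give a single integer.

Answer: 3

Derivation:
After 1 (send(from=B, to=D, msg='err')): A:[] B:[] C:[] D:[err]
After 2 (send(from=D, to=A, msg='sync')): A:[sync] B:[] C:[] D:[err]
After 3 (send(from=B, to=D, msg='hello')): A:[sync] B:[] C:[] D:[err,hello]
After 4 (process(C)): A:[sync] B:[] C:[] D:[err,hello]
After 5 (send(from=D, to=B, msg='tick')): A:[sync] B:[tick] C:[] D:[err,hello]
After 6 (send(from=A, to=C, msg='ok')): A:[sync] B:[tick] C:[ok] D:[err,hello]
After 7 (process(A)): A:[] B:[tick] C:[ok] D:[err,hello]
After 8 (process(B)): A:[] B:[] C:[ok] D:[err,hello]
After 9 (send(from=A, to=B, msg='bye')): A:[] B:[bye] C:[ok] D:[err,hello]
After 10 (send(from=D, to=C, msg='req')): A:[] B:[bye] C:[ok,req] D:[err,hello]
After 11 (send(from=C, to=B, msg='data')): A:[] B:[bye,data] C:[ok,req] D:[err,hello]
After 12 (process(B)): A:[] B:[data] C:[ok,req] D:[err,hello]
After 13 (send(from=A, to=C, msg='ping')): A:[] B:[data] C:[ok,req,ping] D:[err,hello]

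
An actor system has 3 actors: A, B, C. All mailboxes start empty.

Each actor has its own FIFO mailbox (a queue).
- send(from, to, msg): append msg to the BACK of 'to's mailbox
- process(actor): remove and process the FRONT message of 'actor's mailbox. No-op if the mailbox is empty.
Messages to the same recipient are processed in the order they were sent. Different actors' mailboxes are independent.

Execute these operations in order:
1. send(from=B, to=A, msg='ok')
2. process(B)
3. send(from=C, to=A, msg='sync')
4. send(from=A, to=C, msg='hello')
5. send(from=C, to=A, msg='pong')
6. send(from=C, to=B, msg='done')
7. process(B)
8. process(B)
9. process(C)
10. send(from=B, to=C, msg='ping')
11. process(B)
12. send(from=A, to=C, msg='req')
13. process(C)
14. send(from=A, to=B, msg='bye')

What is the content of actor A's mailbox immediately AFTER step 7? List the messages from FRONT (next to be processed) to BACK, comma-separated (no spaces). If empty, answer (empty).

After 1 (send(from=B, to=A, msg='ok')): A:[ok] B:[] C:[]
After 2 (process(B)): A:[ok] B:[] C:[]
After 3 (send(from=C, to=A, msg='sync')): A:[ok,sync] B:[] C:[]
After 4 (send(from=A, to=C, msg='hello')): A:[ok,sync] B:[] C:[hello]
After 5 (send(from=C, to=A, msg='pong')): A:[ok,sync,pong] B:[] C:[hello]
After 6 (send(from=C, to=B, msg='done')): A:[ok,sync,pong] B:[done] C:[hello]
After 7 (process(B)): A:[ok,sync,pong] B:[] C:[hello]

ok,sync,pong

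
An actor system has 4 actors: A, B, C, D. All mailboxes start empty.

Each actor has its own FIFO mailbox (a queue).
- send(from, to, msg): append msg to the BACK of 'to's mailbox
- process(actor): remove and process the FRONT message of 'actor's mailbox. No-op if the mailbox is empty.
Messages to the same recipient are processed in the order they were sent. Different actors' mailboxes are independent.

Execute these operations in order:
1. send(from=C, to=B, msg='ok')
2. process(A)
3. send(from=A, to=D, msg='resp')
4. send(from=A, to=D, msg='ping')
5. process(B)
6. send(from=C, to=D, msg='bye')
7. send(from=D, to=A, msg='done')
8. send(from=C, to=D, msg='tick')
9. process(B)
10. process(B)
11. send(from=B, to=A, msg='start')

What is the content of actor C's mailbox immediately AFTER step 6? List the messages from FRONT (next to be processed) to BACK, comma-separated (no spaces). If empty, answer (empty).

After 1 (send(from=C, to=B, msg='ok')): A:[] B:[ok] C:[] D:[]
After 2 (process(A)): A:[] B:[ok] C:[] D:[]
After 3 (send(from=A, to=D, msg='resp')): A:[] B:[ok] C:[] D:[resp]
After 4 (send(from=A, to=D, msg='ping')): A:[] B:[ok] C:[] D:[resp,ping]
After 5 (process(B)): A:[] B:[] C:[] D:[resp,ping]
After 6 (send(from=C, to=D, msg='bye')): A:[] B:[] C:[] D:[resp,ping,bye]

(empty)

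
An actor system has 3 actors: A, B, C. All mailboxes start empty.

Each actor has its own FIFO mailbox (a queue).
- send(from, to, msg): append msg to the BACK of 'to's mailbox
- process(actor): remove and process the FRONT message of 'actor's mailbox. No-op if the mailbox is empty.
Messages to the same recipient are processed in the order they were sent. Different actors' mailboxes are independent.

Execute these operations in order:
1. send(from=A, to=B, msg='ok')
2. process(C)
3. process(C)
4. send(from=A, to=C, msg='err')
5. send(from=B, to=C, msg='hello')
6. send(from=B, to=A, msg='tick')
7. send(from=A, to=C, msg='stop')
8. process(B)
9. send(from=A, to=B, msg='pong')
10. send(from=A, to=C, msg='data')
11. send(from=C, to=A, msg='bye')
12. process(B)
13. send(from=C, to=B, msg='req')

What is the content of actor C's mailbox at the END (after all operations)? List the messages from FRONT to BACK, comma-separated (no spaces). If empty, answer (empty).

After 1 (send(from=A, to=B, msg='ok')): A:[] B:[ok] C:[]
After 2 (process(C)): A:[] B:[ok] C:[]
After 3 (process(C)): A:[] B:[ok] C:[]
After 4 (send(from=A, to=C, msg='err')): A:[] B:[ok] C:[err]
After 5 (send(from=B, to=C, msg='hello')): A:[] B:[ok] C:[err,hello]
After 6 (send(from=B, to=A, msg='tick')): A:[tick] B:[ok] C:[err,hello]
After 7 (send(from=A, to=C, msg='stop')): A:[tick] B:[ok] C:[err,hello,stop]
After 8 (process(B)): A:[tick] B:[] C:[err,hello,stop]
After 9 (send(from=A, to=B, msg='pong')): A:[tick] B:[pong] C:[err,hello,stop]
After 10 (send(from=A, to=C, msg='data')): A:[tick] B:[pong] C:[err,hello,stop,data]
After 11 (send(from=C, to=A, msg='bye')): A:[tick,bye] B:[pong] C:[err,hello,stop,data]
After 12 (process(B)): A:[tick,bye] B:[] C:[err,hello,stop,data]
After 13 (send(from=C, to=B, msg='req')): A:[tick,bye] B:[req] C:[err,hello,stop,data]

Answer: err,hello,stop,data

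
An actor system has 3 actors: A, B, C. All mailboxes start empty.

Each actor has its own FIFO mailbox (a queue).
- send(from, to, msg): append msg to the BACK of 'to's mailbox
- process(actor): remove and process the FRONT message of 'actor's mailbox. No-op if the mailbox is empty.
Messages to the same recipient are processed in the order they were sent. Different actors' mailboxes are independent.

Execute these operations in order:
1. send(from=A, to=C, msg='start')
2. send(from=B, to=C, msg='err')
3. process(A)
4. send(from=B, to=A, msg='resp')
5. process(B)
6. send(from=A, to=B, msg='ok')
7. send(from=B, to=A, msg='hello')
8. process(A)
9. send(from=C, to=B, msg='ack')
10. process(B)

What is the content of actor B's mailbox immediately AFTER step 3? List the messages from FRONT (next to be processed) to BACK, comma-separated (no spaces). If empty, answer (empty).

After 1 (send(from=A, to=C, msg='start')): A:[] B:[] C:[start]
After 2 (send(from=B, to=C, msg='err')): A:[] B:[] C:[start,err]
After 3 (process(A)): A:[] B:[] C:[start,err]

(empty)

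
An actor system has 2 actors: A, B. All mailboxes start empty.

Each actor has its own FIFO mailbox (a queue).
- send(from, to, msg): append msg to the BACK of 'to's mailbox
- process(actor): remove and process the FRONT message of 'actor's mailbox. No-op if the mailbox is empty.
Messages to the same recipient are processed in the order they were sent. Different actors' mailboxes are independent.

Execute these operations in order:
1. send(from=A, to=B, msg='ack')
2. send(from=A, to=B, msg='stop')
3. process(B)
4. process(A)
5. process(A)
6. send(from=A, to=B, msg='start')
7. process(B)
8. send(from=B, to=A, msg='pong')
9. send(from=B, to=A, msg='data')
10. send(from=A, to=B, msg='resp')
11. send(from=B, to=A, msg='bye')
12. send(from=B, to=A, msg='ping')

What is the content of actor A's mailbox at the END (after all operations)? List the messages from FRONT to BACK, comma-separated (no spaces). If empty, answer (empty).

Answer: pong,data,bye,ping

Derivation:
After 1 (send(from=A, to=B, msg='ack')): A:[] B:[ack]
After 2 (send(from=A, to=B, msg='stop')): A:[] B:[ack,stop]
After 3 (process(B)): A:[] B:[stop]
After 4 (process(A)): A:[] B:[stop]
After 5 (process(A)): A:[] B:[stop]
After 6 (send(from=A, to=B, msg='start')): A:[] B:[stop,start]
After 7 (process(B)): A:[] B:[start]
After 8 (send(from=B, to=A, msg='pong')): A:[pong] B:[start]
After 9 (send(from=B, to=A, msg='data')): A:[pong,data] B:[start]
After 10 (send(from=A, to=B, msg='resp')): A:[pong,data] B:[start,resp]
After 11 (send(from=B, to=A, msg='bye')): A:[pong,data,bye] B:[start,resp]
After 12 (send(from=B, to=A, msg='ping')): A:[pong,data,bye,ping] B:[start,resp]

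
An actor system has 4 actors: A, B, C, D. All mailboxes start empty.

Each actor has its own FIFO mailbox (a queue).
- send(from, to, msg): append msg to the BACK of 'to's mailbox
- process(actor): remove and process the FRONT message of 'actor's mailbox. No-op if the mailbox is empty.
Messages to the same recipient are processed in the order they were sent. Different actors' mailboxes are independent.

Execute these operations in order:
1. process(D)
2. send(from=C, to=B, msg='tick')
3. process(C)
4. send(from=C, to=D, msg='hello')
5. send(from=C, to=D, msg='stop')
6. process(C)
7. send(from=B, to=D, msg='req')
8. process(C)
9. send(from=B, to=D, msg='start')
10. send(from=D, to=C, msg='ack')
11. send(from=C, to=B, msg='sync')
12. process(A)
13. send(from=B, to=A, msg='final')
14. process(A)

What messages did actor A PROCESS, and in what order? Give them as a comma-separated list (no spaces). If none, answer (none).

After 1 (process(D)): A:[] B:[] C:[] D:[]
After 2 (send(from=C, to=B, msg='tick')): A:[] B:[tick] C:[] D:[]
After 3 (process(C)): A:[] B:[tick] C:[] D:[]
After 4 (send(from=C, to=D, msg='hello')): A:[] B:[tick] C:[] D:[hello]
After 5 (send(from=C, to=D, msg='stop')): A:[] B:[tick] C:[] D:[hello,stop]
After 6 (process(C)): A:[] B:[tick] C:[] D:[hello,stop]
After 7 (send(from=B, to=D, msg='req')): A:[] B:[tick] C:[] D:[hello,stop,req]
After 8 (process(C)): A:[] B:[tick] C:[] D:[hello,stop,req]
After 9 (send(from=B, to=D, msg='start')): A:[] B:[tick] C:[] D:[hello,stop,req,start]
After 10 (send(from=D, to=C, msg='ack')): A:[] B:[tick] C:[ack] D:[hello,stop,req,start]
After 11 (send(from=C, to=B, msg='sync')): A:[] B:[tick,sync] C:[ack] D:[hello,stop,req,start]
After 12 (process(A)): A:[] B:[tick,sync] C:[ack] D:[hello,stop,req,start]
After 13 (send(from=B, to=A, msg='final')): A:[final] B:[tick,sync] C:[ack] D:[hello,stop,req,start]
After 14 (process(A)): A:[] B:[tick,sync] C:[ack] D:[hello,stop,req,start]

Answer: final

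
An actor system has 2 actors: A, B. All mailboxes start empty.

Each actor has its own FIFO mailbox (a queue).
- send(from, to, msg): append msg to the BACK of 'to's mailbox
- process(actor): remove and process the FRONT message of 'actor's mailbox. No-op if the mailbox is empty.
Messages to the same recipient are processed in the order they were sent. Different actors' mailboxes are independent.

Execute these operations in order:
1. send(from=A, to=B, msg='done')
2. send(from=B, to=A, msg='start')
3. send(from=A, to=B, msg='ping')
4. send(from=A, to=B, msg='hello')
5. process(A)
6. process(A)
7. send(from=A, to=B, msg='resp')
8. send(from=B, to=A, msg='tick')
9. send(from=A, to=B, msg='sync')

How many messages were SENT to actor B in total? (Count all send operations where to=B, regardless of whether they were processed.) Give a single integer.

Answer: 5

Derivation:
After 1 (send(from=A, to=B, msg='done')): A:[] B:[done]
After 2 (send(from=B, to=A, msg='start')): A:[start] B:[done]
After 3 (send(from=A, to=B, msg='ping')): A:[start] B:[done,ping]
After 4 (send(from=A, to=B, msg='hello')): A:[start] B:[done,ping,hello]
After 5 (process(A)): A:[] B:[done,ping,hello]
After 6 (process(A)): A:[] B:[done,ping,hello]
After 7 (send(from=A, to=B, msg='resp')): A:[] B:[done,ping,hello,resp]
After 8 (send(from=B, to=A, msg='tick')): A:[tick] B:[done,ping,hello,resp]
After 9 (send(from=A, to=B, msg='sync')): A:[tick] B:[done,ping,hello,resp,sync]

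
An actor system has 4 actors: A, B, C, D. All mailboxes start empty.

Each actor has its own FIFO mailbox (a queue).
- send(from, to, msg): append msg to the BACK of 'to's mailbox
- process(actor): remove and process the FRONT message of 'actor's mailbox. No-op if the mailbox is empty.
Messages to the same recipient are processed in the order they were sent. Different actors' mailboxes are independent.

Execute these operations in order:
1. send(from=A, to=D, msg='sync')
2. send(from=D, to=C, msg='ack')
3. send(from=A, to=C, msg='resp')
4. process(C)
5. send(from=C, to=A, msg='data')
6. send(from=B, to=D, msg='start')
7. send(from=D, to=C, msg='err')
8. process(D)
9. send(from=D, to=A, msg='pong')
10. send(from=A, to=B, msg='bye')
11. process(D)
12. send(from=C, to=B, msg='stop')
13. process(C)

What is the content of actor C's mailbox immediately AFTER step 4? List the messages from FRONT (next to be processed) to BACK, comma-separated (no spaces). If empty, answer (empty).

After 1 (send(from=A, to=D, msg='sync')): A:[] B:[] C:[] D:[sync]
After 2 (send(from=D, to=C, msg='ack')): A:[] B:[] C:[ack] D:[sync]
After 3 (send(from=A, to=C, msg='resp')): A:[] B:[] C:[ack,resp] D:[sync]
After 4 (process(C)): A:[] B:[] C:[resp] D:[sync]

resp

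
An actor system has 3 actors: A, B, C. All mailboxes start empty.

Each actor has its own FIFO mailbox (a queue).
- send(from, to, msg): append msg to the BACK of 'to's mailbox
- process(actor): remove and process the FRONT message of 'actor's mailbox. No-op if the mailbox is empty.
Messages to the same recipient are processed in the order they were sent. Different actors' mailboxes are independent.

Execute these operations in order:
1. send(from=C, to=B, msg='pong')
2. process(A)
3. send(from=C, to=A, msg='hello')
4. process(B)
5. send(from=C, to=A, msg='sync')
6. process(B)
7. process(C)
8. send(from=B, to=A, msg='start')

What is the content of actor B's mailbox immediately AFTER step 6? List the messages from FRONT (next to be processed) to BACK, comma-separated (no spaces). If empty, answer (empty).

After 1 (send(from=C, to=B, msg='pong')): A:[] B:[pong] C:[]
After 2 (process(A)): A:[] B:[pong] C:[]
After 3 (send(from=C, to=A, msg='hello')): A:[hello] B:[pong] C:[]
After 4 (process(B)): A:[hello] B:[] C:[]
After 5 (send(from=C, to=A, msg='sync')): A:[hello,sync] B:[] C:[]
After 6 (process(B)): A:[hello,sync] B:[] C:[]

(empty)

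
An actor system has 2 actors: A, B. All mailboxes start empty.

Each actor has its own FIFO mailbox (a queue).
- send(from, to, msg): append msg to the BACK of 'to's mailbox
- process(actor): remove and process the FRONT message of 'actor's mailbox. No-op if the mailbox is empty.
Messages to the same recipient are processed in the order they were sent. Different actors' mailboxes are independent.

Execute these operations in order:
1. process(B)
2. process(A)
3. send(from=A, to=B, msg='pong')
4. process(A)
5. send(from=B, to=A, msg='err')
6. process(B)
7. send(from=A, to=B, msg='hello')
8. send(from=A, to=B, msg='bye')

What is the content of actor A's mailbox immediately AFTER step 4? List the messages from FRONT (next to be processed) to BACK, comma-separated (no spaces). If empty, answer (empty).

After 1 (process(B)): A:[] B:[]
After 2 (process(A)): A:[] B:[]
After 3 (send(from=A, to=B, msg='pong')): A:[] B:[pong]
After 4 (process(A)): A:[] B:[pong]

(empty)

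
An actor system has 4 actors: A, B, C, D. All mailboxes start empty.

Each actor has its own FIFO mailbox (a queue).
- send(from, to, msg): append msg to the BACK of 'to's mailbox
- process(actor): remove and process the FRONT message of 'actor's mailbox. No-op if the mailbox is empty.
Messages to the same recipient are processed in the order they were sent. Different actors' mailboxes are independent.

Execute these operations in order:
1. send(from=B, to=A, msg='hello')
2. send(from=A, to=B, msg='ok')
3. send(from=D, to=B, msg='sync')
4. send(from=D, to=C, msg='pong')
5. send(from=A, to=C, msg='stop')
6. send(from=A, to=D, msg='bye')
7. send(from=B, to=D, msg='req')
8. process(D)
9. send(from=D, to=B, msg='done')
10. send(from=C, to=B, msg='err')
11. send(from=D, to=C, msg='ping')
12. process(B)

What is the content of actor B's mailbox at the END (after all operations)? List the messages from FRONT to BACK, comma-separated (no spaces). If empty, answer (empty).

Answer: sync,done,err

Derivation:
After 1 (send(from=B, to=A, msg='hello')): A:[hello] B:[] C:[] D:[]
After 2 (send(from=A, to=B, msg='ok')): A:[hello] B:[ok] C:[] D:[]
After 3 (send(from=D, to=B, msg='sync')): A:[hello] B:[ok,sync] C:[] D:[]
After 4 (send(from=D, to=C, msg='pong')): A:[hello] B:[ok,sync] C:[pong] D:[]
After 5 (send(from=A, to=C, msg='stop')): A:[hello] B:[ok,sync] C:[pong,stop] D:[]
After 6 (send(from=A, to=D, msg='bye')): A:[hello] B:[ok,sync] C:[pong,stop] D:[bye]
After 7 (send(from=B, to=D, msg='req')): A:[hello] B:[ok,sync] C:[pong,stop] D:[bye,req]
After 8 (process(D)): A:[hello] B:[ok,sync] C:[pong,stop] D:[req]
After 9 (send(from=D, to=B, msg='done')): A:[hello] B:[ok,sync,done] C:[pong,stop] D:[req]
After 10 (send(from=C, to=B, msg='err')): A:[hello] B:[ok,sync,done,err] C:[pong,stop] D:[req]
After 11 (send(from=D, to=C, msg='ping')): A:[hello] B:[ok,sync,done,err] C:[pong,stop,ping] D:[req]
After 12 (process(B)): A:[hello] B:[sync,done,err] C:[pong,stop,ping] D:[req]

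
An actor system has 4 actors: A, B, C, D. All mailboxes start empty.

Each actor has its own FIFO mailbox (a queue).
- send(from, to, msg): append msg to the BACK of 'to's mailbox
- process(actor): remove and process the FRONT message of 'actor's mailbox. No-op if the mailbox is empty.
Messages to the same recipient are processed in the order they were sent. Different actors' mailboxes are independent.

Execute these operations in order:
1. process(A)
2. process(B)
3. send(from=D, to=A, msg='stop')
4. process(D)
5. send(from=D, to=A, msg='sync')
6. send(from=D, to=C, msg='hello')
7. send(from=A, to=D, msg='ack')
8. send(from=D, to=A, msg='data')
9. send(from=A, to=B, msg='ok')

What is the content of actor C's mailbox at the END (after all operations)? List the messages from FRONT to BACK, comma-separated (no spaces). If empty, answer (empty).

Answer: hello

Derivation:
After 1 (process(A)): A:[] B:[] C:[] D:[]
After 2 (process(B)): A:[] B:[] C:[] D:[]
After 3 (send(from=D, to=A, msg='stop')): A:[stop] B:[] C:[] D:[]
After 4 (process(D)): A:[stop] B:[] C:[] D:[]
After 5 (send(from=D, to=A, msg='sync')): A:[stop,sync] B:[] C:[] D:[]
After 6 (send(from=D, to=C, msg='hello')): A:[stop,sync] B:[] C:[hello] D:[]
After 7 (send(from=A, to=D, msg='ack')): A:[stop,sync] B:[] C:[hello] D:[ack]
After 8 (send(from=D, to=A, msg='data')): A:[stop,sync,data] B:[] C:[hello] D:[ack]
After 9 (send(from=A, to=B, msg='ok')): A:[stop,sync,data] B:[ok] C:[hello] D:[ack]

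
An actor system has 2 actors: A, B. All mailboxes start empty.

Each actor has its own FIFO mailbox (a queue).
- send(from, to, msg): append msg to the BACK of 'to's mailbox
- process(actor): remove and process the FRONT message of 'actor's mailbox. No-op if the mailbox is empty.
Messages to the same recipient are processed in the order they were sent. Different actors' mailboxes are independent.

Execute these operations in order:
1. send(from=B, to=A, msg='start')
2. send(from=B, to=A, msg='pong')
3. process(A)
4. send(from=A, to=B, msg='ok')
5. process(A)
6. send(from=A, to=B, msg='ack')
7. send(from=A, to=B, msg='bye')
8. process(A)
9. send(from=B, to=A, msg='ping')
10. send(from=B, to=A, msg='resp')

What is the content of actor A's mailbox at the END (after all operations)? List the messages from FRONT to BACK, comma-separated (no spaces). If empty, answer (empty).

After 1 (send(from=B, to=A, msg='start')): A:[start] B:[]
After 2 (send(from=B, to=A, msg='pong')): A:[start,pong] B:[]
After 3 (process(A)): A:[pong] B:[]
After 4 (send(from=A, to=B, msg='ok')): A:[pong] B:[ok]
After 5 (process(A)): A:[] B:[ok]
After 6 (send(from=A, to=B, msg='ack')): A:[] B:[ok,ack]
After 7 (send(from=A, to=B, msg='bye')): A:[] B:[ok,ack,bye]
After 8 (process(A)): A:[] B:[ok,ack,bye]
After 9 (send(from=B, to=A, msg='ping')): A:[ping] B:[ok,ack,bye]
After 10 (send(from=B, to=A, msg='resp')): A:[ping,resp] B:[ok,ack,bye]

Answer: ping,resp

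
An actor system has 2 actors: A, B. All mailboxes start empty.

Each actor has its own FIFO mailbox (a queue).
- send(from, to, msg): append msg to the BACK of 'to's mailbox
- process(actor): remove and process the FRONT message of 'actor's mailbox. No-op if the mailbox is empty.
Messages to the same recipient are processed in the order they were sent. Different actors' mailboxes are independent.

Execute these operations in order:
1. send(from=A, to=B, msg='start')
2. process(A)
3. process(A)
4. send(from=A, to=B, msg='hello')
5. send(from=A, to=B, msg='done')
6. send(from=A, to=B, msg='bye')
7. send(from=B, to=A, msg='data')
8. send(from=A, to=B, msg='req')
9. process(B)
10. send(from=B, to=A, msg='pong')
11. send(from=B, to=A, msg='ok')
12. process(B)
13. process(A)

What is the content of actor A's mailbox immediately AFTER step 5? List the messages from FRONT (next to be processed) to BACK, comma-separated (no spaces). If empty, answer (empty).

After 1 (send(from=A, to=B, msg='start')): A:[] B:[start]
After 2 (process(A)): A:[] B:[start]
After 3 (process(A)): A:[] B:[start]
After 4 (send(from=A, to=B, msg='hello')): A:[] B:[start,hello]
After 5 (send(from=A, to=B, msg='done')): A:[] B:[start,hello,done]

(empty)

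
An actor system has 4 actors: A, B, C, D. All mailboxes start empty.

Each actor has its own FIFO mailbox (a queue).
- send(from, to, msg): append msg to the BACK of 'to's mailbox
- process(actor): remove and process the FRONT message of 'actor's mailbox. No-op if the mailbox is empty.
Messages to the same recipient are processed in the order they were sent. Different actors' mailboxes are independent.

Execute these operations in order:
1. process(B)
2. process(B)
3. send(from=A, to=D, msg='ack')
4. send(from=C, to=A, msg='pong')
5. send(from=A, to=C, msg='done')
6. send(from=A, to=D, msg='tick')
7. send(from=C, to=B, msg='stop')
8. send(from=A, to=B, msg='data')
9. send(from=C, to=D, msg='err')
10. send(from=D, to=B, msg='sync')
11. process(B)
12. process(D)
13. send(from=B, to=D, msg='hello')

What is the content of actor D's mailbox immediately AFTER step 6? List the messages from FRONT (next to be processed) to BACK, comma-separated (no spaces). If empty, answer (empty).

After 1 (process(B)): A:[] B:[] C:[] D:[]
After 2 (process(B)): A:[] B:[] C:[] D:[]
After 3 (send(from=A, to=D, msg='ack')): A:[] B:[] C:[] D:[ack]
After 4 (send(from=C, to=A, msg='pong')): A:[pong] B:[] C:[] D:[ack]
After 5 (send(from=A, to=C, msg='done')): A:[pong] B:[] C:[done] D:[ack]
After 6 (send(from=A, to=D, msg='tick')): A:[pong] B:[] C:[done] D:[ack,tick]

ack,tick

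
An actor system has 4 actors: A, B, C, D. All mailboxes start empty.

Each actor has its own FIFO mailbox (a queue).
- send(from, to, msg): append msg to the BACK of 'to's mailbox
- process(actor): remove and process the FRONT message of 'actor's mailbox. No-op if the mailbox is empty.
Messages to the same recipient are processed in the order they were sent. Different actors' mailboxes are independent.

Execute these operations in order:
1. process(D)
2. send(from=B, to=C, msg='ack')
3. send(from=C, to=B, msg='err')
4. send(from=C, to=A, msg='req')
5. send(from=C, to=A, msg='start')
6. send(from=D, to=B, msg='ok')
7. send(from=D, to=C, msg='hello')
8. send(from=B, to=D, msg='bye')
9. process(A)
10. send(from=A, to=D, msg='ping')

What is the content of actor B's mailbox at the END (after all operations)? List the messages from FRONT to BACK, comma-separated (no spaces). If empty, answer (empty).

Answer: err,ok

Derivation:
After 1 (process(D)): A:[] B:[] C:[] D:[]
After 2 (send(from=B, to=C, msg='ack')): A:[] B:[] C:[ack] D:[]
After 3 (send(from=C, to=B, msg='err')): A:[] B:[err] C:[ack] D:[]
After 4 (send(from=C, to=A, msg='req')): A:[req] B:[err] C:[ack] D:[]
After 5 (send(from=C, to=A, msg='start')): A:[req,start] B:[err] C:[ack] D:[]
After 6 (send(from=D, to=B, msg='ok')): A:[req,start] B:[err,ok] C:[ack] D:[]
After 7 (send(from=D, to=C, msg='hello')): A:[req,start] B:[err,ok] C:[ack,hello] D:[]
After 8 (send(from=B, to=D, msg='bye')): A:[req,start] B:[err,ok] C:[ack,hello] D:[bye]
After 9 (process(A)): A:[start] B:[err,ok] C:[ack,hello] D:[bye]
After 10 (send(from=A, to=D, msg='ping')): A:[start] B:[err,ok] C:[ack,hello] D:[bye,ping]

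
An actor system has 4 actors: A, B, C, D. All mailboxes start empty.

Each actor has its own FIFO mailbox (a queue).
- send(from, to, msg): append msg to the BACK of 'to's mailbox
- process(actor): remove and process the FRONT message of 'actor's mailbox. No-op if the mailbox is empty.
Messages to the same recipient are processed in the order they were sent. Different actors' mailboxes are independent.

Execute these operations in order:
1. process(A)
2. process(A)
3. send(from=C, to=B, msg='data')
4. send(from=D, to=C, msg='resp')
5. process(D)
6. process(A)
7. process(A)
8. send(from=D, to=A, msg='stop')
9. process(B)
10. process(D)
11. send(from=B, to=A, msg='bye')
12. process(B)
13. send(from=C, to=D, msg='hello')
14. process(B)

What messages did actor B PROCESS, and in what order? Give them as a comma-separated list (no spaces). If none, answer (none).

After 1 (process(A)): A:[] B:[] C:[] D:[]
After 2 (process(A)): A:[] B:[] C:[] D:[]
After 3 (send(from=C, to=B, msg='data')): A:[] B:[data] C:[] D:[]
After 4 (send(from=D, to=C, msg='resp')): A:[] B:[data] C:[resp] D:[]
After 5 (process(D)): A:[] B:[data] C:[resp] D:[]
After 6 (process(A)): A:[] B:[data] C:[resp] D:[]
After 7 (process(A)): A:[] B:[data] C:[resp] D:[]
After 8 (send(from=D, to=A, msg='stop')): A:[stop] B:[data] C:[resp] D:[]
After 9 (process(B)): A:[stop] B:[] C:[resp] D:[]
After 10 (process(D)): A:[stop] B:[] C:[resp] D:[]
After 11 (send(from=B, to=A, msg='bye')): A:[stop,bye] B:[] C:[resp] D:[]
After 12 (process(B)): A:[stop,bye] B:[] C:[resp] D:[]
After 13 (send(from=C, to=D, msg='hello')): A:[stop,bye] B:[] C:[resp] D:[hello]
After 14 (process(B)): A:[stop,bye] B:[] C:[resp] D:[hello]

Answer: data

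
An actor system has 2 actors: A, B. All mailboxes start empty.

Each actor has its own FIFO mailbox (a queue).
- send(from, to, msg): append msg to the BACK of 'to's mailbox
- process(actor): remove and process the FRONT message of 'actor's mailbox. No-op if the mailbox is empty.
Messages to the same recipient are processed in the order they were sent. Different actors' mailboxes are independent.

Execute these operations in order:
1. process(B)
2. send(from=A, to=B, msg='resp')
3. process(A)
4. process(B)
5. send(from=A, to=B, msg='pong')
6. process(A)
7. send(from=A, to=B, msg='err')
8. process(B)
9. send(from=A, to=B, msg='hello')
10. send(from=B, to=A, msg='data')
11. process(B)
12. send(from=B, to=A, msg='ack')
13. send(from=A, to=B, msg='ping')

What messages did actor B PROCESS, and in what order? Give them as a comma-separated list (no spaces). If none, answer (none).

After 1 (process(B)): A:[] B:[]
After 2 (send(from=A, to=B, msg='resp')): A:[] B:[resp]
After 3 (process(A)): A:[] B:[resp]
After 4 (process(B)): A:[] B:[]
After 5 (send(from=A, to=B, msg='pong')): A:[] B:[pong]
After 6 (process(A)): A:[] B:[pong]
After 7 (send(from=A, to=B, msg='err')): A:[] B:[pong,err]
After 8 (process(B)): A:[] B:[err]
After 9 (send(from=A, to=B, msg='hello')): A:[] B:[err,hello]
After 10 (send(from=B, to=A, msg='data')): A:[data] B:[err,hello]
After 11 (process(B)): A:[data] B:[hello]
After 12 (send(from=B, to=A, msg='ack')): A:[data,ack] B:[hello]
After 13 (send(from=A, to=B, msg='ping')): A:[data,ack] B:[hello,ping]

Answer: resp,pong,err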